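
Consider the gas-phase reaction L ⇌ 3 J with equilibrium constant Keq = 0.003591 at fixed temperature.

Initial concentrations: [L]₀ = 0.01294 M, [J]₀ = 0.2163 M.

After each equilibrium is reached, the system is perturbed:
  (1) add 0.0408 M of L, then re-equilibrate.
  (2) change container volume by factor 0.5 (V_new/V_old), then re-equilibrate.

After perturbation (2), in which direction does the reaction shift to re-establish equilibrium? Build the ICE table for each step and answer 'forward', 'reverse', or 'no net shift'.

Direction: reverse

Q₀ = 0.7821 vs Keq = 0.003591 ⇒ Q>K, reverse
Step 1:
                  L         J
  I         0.01294    0.2163
  C         0.05162   -0.1549
  E         0.06456   0.06143
  solve Keq expr → x = -0.05162; check Q = 0.003591
Then add 0.0408 M of L.
Step 2:
                  L         J
  I          0.1054   0.06143
  C       -0.003372   0.01011
  E           0.102   0.07155
  solve Keq expr → x = 0.003372; check Q = 0.003591
Then change container volume by factor 0.5 (V_new/V_old).
Step 3:
                  L         J
  I           0.204    0.1431
  C         0.01684  -0.05053
  E          0.2208   0.09256
  solve Keq expr → x = -0.01684; check Q = 0.003591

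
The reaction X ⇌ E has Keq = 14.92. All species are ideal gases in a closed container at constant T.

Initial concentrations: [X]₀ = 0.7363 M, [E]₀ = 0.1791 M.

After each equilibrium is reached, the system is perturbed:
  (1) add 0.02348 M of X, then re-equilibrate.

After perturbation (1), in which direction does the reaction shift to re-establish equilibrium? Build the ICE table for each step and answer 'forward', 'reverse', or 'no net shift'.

Direction: forward

Q₀ = 0.2432 vs Keq = 14.92 ⇒ Q<K, forward
Step 1:
                    X           E
  Initial      0.7363      0.1791
  Change      -0.6788      0.6788
  Equil        0.0575      0.8579
  solve Keq expr → x = 0.6788; check Q = 14.92
Then add 0.02348 M of X.
Step 2:
                    X           E
  Initial     0.08098      0.8579
  Change     -0.02201     0.02201
  Equil       0.05897      0.8799
  solve Keq expr → x = 0.02201; check Q = 14.92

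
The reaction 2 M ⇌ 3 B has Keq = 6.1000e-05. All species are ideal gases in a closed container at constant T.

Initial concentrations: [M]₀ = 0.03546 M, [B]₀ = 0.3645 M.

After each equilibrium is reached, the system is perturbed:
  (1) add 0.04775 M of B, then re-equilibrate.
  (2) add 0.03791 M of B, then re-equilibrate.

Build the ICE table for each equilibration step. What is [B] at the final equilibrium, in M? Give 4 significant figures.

Q₀ = 38.51 vs Keq = 6.1000e-05 ⇒ Q>K, reverse
Step 1:
                   M          B
  init       0.03546     0.3645
  Δ           0.2321    -0.3482
  eq          0.2676    0.01635
  solve Keq expr → x = -0.1161; check Q = 6.1000e-05
Then add 0.04775 M of B.
Step 2:
                   M          B
  init        0.2676     0.0641
  Δ          0.03101   -0.04651
  eq          0.2986    0.01758
  solve Keq expr → x = -0.0155; check Q = 6.1000e-05
Then add 0.03791 M of B.
Step 3:
                   M          B
  init        0.2986    0.05549
  Δ          0.02464   -0.03696
  eq          0.3232    0.01854
  solve Keq expr → x = -0.01232; check Q = 6.1000e-05

[B]_eq = 0.01854 M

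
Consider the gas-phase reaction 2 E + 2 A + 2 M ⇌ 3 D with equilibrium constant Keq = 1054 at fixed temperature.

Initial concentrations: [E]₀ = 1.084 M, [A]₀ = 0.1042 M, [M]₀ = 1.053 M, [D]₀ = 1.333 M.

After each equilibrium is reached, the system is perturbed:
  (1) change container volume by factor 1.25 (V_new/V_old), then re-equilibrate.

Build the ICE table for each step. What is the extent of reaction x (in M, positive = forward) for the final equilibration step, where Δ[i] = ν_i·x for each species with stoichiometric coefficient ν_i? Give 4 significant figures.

Q₀ = 167.4 vs Keq = 1054 ⇒ Q<K, forward
Step 1:
                  E         A         M         D
  init        1.084    0.1042     1.053     1.333
  Δ        -0.05389  -0.05389  -0.05389   0.08083
  eq           1.03   0.05031    0.9991     1.414
  solve Keq expr → x = 0.02694; check Q = 1054
Then change container volume by factor 1.25 (V_new/V_old).
Step 2:
                  E         A         M         D
  init       0.8241   0.04025    0.7993     1.131
  Δ         0.01287   0.01287   0.01287   -0.0193
  eq          0.837   0.05312    0.8122     1.112
  solve Keq expr → x = -0.006435; check Q = 1054

x = -0.006435 M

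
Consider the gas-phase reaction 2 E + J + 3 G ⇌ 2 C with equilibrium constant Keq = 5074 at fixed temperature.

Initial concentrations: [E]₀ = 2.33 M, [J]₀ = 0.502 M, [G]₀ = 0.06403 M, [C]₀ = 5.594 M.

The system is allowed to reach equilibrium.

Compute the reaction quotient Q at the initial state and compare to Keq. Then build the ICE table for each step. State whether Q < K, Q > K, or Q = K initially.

Q₀ = 4.3740e+04; Q > K (proceeds reverse)

Q₀ = 4.3740e+04 vs Keq = 5074 ⇒ Q>K, reverse
Step 1:
                    E           J           G           C
  init           2.33       0.502     0.06403       5.594
  Δ           0.04219      0.0211     0.06329    -0.04219
  eq            2.372      0.5231      0.1273       5.552
  solve Keq expr → x = -0.0211; check Q = 5074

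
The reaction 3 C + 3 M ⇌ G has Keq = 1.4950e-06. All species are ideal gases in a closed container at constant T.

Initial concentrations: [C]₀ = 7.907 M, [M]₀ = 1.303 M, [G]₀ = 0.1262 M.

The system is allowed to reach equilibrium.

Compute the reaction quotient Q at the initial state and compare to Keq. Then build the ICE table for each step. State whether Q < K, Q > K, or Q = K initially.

Q₀ = 1.1540e-04 vs Keq = 1.4950e-06 ⇒ Q>K, reverse
Step 1:
                  C         M         G
  Initial     7.907     1.303    0.1262
  Change     0.3668    0.3668   -0.1223
  Equil       8.274      1.67  0.003942
  solve Keq expr → x = -0.1223; check Q = 1.4950e-06

Q₀ = 1.1540e-04; Q > K (proceeds reverse)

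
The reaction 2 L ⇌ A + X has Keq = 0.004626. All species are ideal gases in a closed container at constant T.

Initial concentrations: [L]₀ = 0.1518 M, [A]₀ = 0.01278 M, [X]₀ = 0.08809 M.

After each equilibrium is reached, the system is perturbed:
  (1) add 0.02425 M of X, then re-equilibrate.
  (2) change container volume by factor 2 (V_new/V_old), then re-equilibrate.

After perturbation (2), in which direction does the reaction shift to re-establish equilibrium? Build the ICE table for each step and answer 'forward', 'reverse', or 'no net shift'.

Direction: no net shift

Q₀ = 0.04886 vs Keq = 0.004626 ⇒ Q>K, reverse
Step 1:
                  L         A         X
  init       0.1518   0.01278   0.08809
  Δ         0.02194  -0.01097  -0.01097
  eq         0.1737  0.001811   0.07712
  solve Keq expr → x = -0.01097; check Q = 0.004626
Then add 0.02425 M of X.
Step 2:
                  L         A         X
  init       0.1737  0.001811    0.1014
  Δ       8.2853e-04 -4.1426e-04 -4.1426e-04
  eq         0.1746  0.001396     0.101
  solve Keq expr → x = -4.1426e-04; check Q = 0.004626
Then change container volume by factor 2 (V_new/V_old).
Step 3:
                  L         A         X
  init      0.08728 6.9818e-04   0.05048
  Δ               0         0         0
  eq        0.08728 6.9818e-04   0.05048
  solve Keq expr → x = 0; check Q = 0.004626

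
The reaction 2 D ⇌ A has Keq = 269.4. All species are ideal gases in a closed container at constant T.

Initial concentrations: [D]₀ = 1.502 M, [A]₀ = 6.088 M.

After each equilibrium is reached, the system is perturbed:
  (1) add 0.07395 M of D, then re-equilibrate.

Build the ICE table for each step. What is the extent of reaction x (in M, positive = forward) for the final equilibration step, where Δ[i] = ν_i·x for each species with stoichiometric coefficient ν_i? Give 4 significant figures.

x = 0.03676 M

Q₀ = 2.699 vs Keq = 269.4 ⇒ Q<K, forward
Step 1:
                    D           A
  Initial       1.502       6.088
  Change       -1.344      0.6718
  Equil        0.1584        6.76
  solve Keq expr → x = 0.6718; check Q = 269.4
Then add 0.07395 M of D.
Step 2:
                    D           A
  Initial      0.2324        6.76
  Change     -0.07352     0.03676
  Equil        0.1588       6.797
  solve Keq expr → x = 0.03676; check Q = 269.4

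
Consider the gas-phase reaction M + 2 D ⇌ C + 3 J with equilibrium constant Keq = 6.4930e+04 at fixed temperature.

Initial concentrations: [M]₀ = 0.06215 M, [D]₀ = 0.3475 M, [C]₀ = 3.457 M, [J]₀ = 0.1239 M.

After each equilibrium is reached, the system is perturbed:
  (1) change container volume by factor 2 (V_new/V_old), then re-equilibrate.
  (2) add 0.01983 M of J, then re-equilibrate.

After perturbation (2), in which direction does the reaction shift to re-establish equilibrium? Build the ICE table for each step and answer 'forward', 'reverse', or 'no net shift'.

Q₀ = 0.8761 vs Keq = 6.4930e+04 ⇒ Q<K, forward
Step 1:
                    M           D           C           J
  init        0.06215      0.3475       3.457      0.1239
  Δ          -0.06212     -0.1242     0.06212      0.1864
  eq       3.2471e-05      0.2233       3.519      0.3103
  solve Keq expr → x = 0.06212; check Q = 6.4930e+04
Then change container volume by factor 2 (V_new/V_old).
Step 2:
                    M           D           C           J
  init     1.6235e-05      0.1116        1.76      0.1551
  Δ       -8.1115e-06 -1.6223e-05  8.1115e-06  2.4334e-05
  eq       8.1239e-06      0.1116        1.76      0.1552
  solve Keq expr → x = 8.1115e-06; check Q = 6.4930e+04
Then add 0.01983 M of J.
Step 3:
                    M           D           C           J
  init     8.1239e-06      0.1116        1.76       0.175
  Δ        3.5265e-06  7.0529e-06 -3.5265e-06 -1.0579e-05
  eq       1.1650e-05      0.1116        1.76       0.175
  solve Keq expr → x = -3.5265e-06; check Q = 6.4930e+04

Direction: reverse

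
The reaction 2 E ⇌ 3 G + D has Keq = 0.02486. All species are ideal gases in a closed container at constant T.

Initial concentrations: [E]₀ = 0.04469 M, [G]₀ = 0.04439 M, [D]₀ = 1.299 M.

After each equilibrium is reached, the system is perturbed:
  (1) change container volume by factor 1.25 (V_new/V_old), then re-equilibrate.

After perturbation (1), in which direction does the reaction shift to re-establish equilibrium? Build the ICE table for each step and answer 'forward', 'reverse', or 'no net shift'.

Q₀ = 0.05689 vs Keq = 0.02486 ⇒ Q>K, reverse
Step 1:
                  E         G         D
  Initial   0.04469   0.04439     1.299
  Change   0.005359 -0.008038 -0.002679
  Equil     0.05005   0.03635     1.296
  solve Keq expr → x = -0.002679; check Q = 0.02486
Then change container volume by factor 1.25 (V_new/V_old).
Step 2:
                  E         G         D
  Initial   0.04004   0.02908     1.037
  Change  -0.002251  0.003376  0.001125
  Equil     0.03779   0.03246     1.038
  solve Keq expr → x = 0.001125; check Q = 0.02486

Direction: forward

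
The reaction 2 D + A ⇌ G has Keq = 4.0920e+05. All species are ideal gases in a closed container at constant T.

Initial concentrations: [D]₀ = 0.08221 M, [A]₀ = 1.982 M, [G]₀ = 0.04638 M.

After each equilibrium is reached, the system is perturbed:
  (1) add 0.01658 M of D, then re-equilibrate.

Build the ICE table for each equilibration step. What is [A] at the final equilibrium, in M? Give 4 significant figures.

Q₀ = 3.462 vs Keq = 4.0920e+05 ⇒ Q<K, forward
Step 1:
                  D         A         G
  init      0.08221     1.982   0.04638
  Δ        -0.08188  -0.04094   0.04094
  eq      3.3156e-04     1.941   0.08732
  solve Keq expr → x = 0.04094; check Q = 4.0920e+05
Then add 0.01658 M of D.
Step 2:
                  D         A         G
  init      0.01691     1.941   0.08732
  Δ        -0.01656 -0.008282  0.008282
  eq      3.4767e-04     1.933    0.0956
  solve Keq expr → x = 0.008282; check Q = 4.0920e+05

[A]_eq = 1.933 M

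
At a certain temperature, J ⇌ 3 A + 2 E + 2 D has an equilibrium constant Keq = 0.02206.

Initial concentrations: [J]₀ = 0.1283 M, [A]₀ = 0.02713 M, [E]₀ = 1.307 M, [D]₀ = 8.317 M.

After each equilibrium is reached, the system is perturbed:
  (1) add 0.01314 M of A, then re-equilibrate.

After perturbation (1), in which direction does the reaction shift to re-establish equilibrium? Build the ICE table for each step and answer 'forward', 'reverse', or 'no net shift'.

Q₀ = 0.01839 vs Keq = 0.02206 ⇒ Q<K, forward
Step 1:
                  J         A         E         D
  I          0.1283   0.02713     1.307     8.317
  C       -5.4548e-04  0.001636  0.001091  0.001091
  E          0.1278   0.02877     1.308     8.318
  solve Keq expr → x = 5.4548e-04; check Q = 0.02206
Then add 0.01314 M of A.
Step 2:
                  J         A         E         D
  I          0.1278   0.04191     1.308     8.318
  C        0.004227  -0.01268 -0.008454 -0.008454
  E           0.132   0.02923       1.3      8.31
  solve Keq expr → x = -0.004227; check Q = 0.02206

Direction: reverse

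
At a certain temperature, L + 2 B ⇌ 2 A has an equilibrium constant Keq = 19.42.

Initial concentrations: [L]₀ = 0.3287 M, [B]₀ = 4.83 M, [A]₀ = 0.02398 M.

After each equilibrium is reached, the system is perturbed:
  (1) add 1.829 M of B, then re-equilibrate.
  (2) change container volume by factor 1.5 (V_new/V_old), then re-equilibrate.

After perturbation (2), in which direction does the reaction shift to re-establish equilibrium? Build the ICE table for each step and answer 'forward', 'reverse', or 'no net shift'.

Q₀ = 7.4990e-05 vs Keq = 19.42 ⇒ Q<K, forward
Step 1:
                    L           B           A
  Initial      0.3287        4.83     0.02398
  Change      -0.3273     -0.6547      0.6547
  Equil       0.00136       4.175      0.6787
  solve Keq expr → x = 0.3273; check Q = 19.42
Then add 1.829 M of B.
Step 2:
                    L           B           A
  Initial     0.00136       6.004      0.6787
  Change  -6.9955e-04   -0.001399    0.001399
  Equil    6.6087e-04       6.003      0.6801
  solve Keq expr → x = 6.9955e-04; check Q = 19.42
Then change container volume by factor 1.5 (V_new/V_old).
Step 3:
                    L           B           A
  Initial  4.4058e-04       4.002      0.4534
  Change   2.1887e-04  4.3774e-04 -4.3774e-04
  Equil    6.5945e-04       4.002      0.4529
  solve Keq expr → x = -2.1887e-04; check Q = 19.42

Direction: reverse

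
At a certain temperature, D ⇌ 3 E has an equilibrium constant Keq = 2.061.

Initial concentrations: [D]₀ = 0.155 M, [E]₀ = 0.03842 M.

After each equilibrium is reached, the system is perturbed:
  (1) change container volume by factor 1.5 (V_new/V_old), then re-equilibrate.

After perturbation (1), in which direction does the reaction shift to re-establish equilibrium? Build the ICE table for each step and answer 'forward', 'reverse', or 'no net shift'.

Direction: forward

Q₀ = 3.6588e-04 vs Keq = 2.061 ⇒ Q<K, forward
Step 1:
                  D         E
  Initial     0.155   0.03842
  Change    -0.1225    0.3676
  Equil     0.03247     0.406
  solve Keq expr → x = 0.1225; check Q = 2.061
Then change container volume by factor 1.5 (V_new/V_old).
Step 2:
                  D         E
  Initial   0.02165    0.2707
  Change  -0.008892   0.02668
  Equil     0.01276    0.2973
  solve Keq expr → x = 0.008892; check Q = 2.061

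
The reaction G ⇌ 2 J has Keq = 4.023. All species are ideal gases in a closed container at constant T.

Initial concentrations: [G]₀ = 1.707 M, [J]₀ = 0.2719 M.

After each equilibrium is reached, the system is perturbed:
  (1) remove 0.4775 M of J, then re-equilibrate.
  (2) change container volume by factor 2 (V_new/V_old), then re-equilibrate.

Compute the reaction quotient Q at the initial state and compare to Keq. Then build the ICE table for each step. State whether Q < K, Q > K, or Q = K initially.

Q₀ = 0.04331 vs Keq = 4.023 ⇒ Q<K, forward
Step 1:
                   G          J
  init         1.707     0.2719
  Δ          -0.8125      1.625
  eq          0.8945      1.897
  solve Keq expr → x = 0.8125; check Q = 4.023
Then remove 0.4775 M of J.
Step 2:
                   G          J
  init        0.8945      1.419
  Δ          -0.1535      0.307
  eq          0.7409      1.727
  solve Keq expr → x = 0.1535; check Q = 4.023
Then change container volume by factor 2 (V_new/V_old).
Step 3:
                   G          J
  init        0.3705     0.8633
  Δ         -0.09486     0.1897
  eq          0.2756      1.053
  solve Keq expr → x = 0.09486; check Q = 4.023

Q₀ = 0.04331; Q < K (proceeds forward)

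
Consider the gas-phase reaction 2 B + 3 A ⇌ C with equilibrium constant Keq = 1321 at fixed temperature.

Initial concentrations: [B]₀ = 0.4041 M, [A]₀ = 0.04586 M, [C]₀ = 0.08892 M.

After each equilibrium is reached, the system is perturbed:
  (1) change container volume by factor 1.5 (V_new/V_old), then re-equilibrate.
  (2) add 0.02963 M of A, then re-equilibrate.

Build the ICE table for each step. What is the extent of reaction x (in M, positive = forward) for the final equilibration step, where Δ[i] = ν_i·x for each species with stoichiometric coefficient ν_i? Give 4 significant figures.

x = 0.007659 M

Q₀ = 5646 vs Keq = 1321 ⇒ Q>K, reverse
Step 1:
                  B         A         C
  init       0.4041   0.04586   0.08892
  Δ         0.01624   0.02436 -0.008119
  eq         0.4203   0.07022    0.0808
  solve Keq expr → x = -0.008119; check Q = 1321
Then change container volume by factor 1.5 (V_new/V_old).
Step 2:
                  B         A         C
  init       0.2802   0.04681   0.05387
  Δ         0.01735   0.02602 -0.008674
  eq         0.2976   0.07283   0.04519
  solve Keq expr → x = -0.008674; check Q = 1321
Then add 0.02963 M of A.
Step 3:
                  B         A         C
  init       0.2976    0.1025   0.04519
  Δ        -0.01532  -0.02298  0.007659
  eq         0.2823   0.07949   0.05285
  solve Keq expr → x = 0.007659; check Q = 1321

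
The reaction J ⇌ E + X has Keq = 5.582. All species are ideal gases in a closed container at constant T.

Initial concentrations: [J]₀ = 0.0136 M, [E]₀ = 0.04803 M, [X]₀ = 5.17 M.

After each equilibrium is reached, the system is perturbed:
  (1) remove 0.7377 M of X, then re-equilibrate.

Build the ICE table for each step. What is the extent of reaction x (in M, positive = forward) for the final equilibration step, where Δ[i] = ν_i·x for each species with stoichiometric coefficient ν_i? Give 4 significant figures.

x = 0.002356 M

Q₀ = 18.26 vs Keq = 5.582 ⇒ Q>K, reverse
Step 1:
                    J           E           X
  init         0.0136     0.04803        5.17
  Δ           0.01599    -0.01599    -0.01599
  eq          0.02959     0.03204       5.154
  solve Keq expr → x = -0.01599; check Q = 5.582
Then remove 0.7377 M of X.
Step 2:
                    J           E           X
  init        0.02959     0.03204       4.416
  Δ         -0.002356    0.002356    0.002356
  eq          0.02723      0.0344       4.419
  solve Keq expr → x = 0.002356; check Q = 5.582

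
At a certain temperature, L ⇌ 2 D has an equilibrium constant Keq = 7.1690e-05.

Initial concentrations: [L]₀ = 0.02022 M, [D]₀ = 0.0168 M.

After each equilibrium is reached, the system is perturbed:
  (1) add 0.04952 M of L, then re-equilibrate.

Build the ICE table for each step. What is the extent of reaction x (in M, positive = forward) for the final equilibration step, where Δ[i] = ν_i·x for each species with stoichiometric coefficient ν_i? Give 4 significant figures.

Q₀ = 0.01396 vs Keq = 7.1690e-05 ⇒ Q>K, reverse
Step 1:
                   L          D
  I          0.02022     0.0168
  C         0.007693   -0.01539
  E          0.02791   0.001415
  solve Keq expr → x = -0.007693; check Q = 7.1690e-05
Then add 0.04952 M of L.
Step 2:
                   L          D
  I          0.07743   0.001415
  C       -4.6719e-04 9.3438e-04
  E          0.07697   0.002349
  solve Keq expr → x = 4.6719e-04; check Q = 7.1690e-05

x = 4.6719e-04 M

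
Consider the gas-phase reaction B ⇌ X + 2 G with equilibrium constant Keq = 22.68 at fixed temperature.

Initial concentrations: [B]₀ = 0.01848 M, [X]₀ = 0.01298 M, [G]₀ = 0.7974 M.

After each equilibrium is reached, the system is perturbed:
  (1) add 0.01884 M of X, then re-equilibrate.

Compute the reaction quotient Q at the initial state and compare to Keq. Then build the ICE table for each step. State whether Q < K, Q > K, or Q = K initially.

Q₀ = 0.4466 vs Keq = 22.68 ⇒ Q<K, forward
Step 1:
                  B         X         G
  init      0.01848   0.01298    0.7974
  Δ        -0.01755   0.01755   0.03509
  eq      9.3284e-04   0.03053    0.8325
  solve Keq expr → x = 0.01755; check Q = 22.68
Then add 0.01884 M of X.
Step 2:
                  B         X         G
  init    9.3284e-04   0.04937    0.8325
  Δ       5.5478e-04 -5.5478e-04  -0.00111
  eq       0.001488   0.04881    0.8314
  solve Keq expr → x = -5.5478e-04; check Q = 22.68

Q₀ = 0.4466; Q < K (proceeds forward)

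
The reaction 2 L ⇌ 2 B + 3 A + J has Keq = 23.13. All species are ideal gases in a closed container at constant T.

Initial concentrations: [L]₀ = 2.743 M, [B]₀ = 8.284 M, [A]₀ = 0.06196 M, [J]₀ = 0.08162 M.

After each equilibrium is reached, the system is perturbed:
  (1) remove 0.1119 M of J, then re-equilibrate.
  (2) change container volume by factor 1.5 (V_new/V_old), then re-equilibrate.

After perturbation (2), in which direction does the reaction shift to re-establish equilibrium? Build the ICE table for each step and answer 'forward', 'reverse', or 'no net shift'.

Direction: forward

Q₀ = 1.7708e-04 vs Keq = 23.13 ⇒ Q<K, forward
Step 1:
                    L           B           A           J
  init          2.743       8.284     0.06196     0.08162
  Δ           -0.8153      0.8153       1.223      0.4077
  eq            1.928       9.099       1.285      0.4893
  solve Keq expr → x = 0.4077; check Q = 23.13
Then remove 0.1119 M of J.
Step 2:
                    L           B           A           J
  init          1.928       9.099       1.285      0.3774
  Δ          -0.04348     0.04348     0.06521     0.02174
  eq            1.884       9.143        1.35      0.3991
  solve Keq expr → x = 0.02174; check Q = 23.13
Then change container volume by factor 1.5 (V_new/V_old).
Step 3:
                    L           B           A           J
  init          1.256       6.095      0.9001      0.2661
  Δ           -0.2039      0.2039      0.3058      0.1019
  eq            1.052       6.299       1.206       0.368
  solve Keq expr → x = 0.1019; check Q = 23.13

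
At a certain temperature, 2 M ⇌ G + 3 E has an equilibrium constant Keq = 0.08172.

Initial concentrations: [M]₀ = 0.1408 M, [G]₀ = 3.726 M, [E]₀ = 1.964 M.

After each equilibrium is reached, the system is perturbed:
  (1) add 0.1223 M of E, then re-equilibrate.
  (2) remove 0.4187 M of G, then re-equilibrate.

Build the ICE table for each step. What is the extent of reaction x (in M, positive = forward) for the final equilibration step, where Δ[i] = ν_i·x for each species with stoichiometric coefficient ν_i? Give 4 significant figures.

x = 0.00501 M

Q₀ = 1424 vs Keq = 0.08172 ⇒ Q>K, reverse
Step 1:
                  M         G         E
  I          0.1408     3.726     1.964
  C           1.084   -0.5421    -1.626
  E           1.225     3.184    0.3377
  solve Keq expr → x = -0.5421; check Q = 0.08172
Then add 0.1223 M of E.
Step 2:
                  M         G         E
  I           1.225     3.184      0.46
  C         0.07192  -0.03596   -0.1079
  E           1.297     3.148    0.3521
  solve Keq expr → x = -0.03596; check Q = 0.08172
Then remove 0.4187 M of G.
Step 3:
                  M         G         E
  I           1.297     2.729    0.3521
  C        -0.01002   0.00501   0.01503
  E           1.287     2.734    0.3672
  solve Keq expr → x = 0.00501; check Q = 0.08172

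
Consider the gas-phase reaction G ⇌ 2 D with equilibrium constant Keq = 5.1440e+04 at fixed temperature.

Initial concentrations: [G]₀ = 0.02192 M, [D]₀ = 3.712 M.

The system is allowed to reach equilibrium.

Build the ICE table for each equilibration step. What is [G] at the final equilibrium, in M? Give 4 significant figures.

Q₀ = 628.6 vs Keq = 5.1440e+04 ⇒ Q<K, forward
Step 1:
                   G          D
  Initial    0.02192      3.712
  Change    -0.02165    0.04329
  Equil   2.7415e-04      3.755
  solve Keq expr → x = 0.02165; check Q = 5.1440e+04

[G]_eq = 2.7415e-04 M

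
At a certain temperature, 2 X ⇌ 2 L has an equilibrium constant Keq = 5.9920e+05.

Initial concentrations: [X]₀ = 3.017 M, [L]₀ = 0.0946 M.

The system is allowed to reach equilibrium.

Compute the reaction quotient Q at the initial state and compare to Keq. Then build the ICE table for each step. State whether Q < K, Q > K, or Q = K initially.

Q₀ = 9.8318e-04 vs Keq = 5.9920e+05 ⇒ Q<K, forward
Step 1:
                  X         L
  I           3.017    0.0946
  C          -3.013     3.013
  E        0.004015     3.108
  solve Keq expr → x = 1.506; check Q = 5.9920e+05

Q₀ = 9.8318e-04; Q < K (proceeds forward)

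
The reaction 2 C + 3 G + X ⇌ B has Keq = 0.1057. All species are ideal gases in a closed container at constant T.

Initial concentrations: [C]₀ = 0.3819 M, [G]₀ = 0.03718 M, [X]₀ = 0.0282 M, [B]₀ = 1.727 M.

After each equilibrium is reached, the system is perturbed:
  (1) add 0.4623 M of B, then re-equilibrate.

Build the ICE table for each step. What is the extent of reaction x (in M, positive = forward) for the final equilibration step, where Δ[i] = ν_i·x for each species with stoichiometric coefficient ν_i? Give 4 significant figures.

Q₀ = 8.1699e+06 vs Keq = 0.1057 ⇒ Q>K, reverse
Step 1:
                    C           G           X           B
  init         0.3819     0.03718      0.0282       1.727
  Δ             1.218       1.827      0.6091     -0.6091
  eq              1.6       1.864      0.6373       1.118
  solve Keq expr → x = -0.6091; check Q = 0.1057
Then add 0.4623 M of B.
Step 2:
                    C           G           X           B
  init            1.6       1.864      0.6373        1.58
  Δ           0.07446      0.1117     0.03723    -0.03723
  eq            1.675       1.976      0.6745       1.543
  solve Keq expr → x = -0.03723; check Q = 0.1057

x = -0.03723 M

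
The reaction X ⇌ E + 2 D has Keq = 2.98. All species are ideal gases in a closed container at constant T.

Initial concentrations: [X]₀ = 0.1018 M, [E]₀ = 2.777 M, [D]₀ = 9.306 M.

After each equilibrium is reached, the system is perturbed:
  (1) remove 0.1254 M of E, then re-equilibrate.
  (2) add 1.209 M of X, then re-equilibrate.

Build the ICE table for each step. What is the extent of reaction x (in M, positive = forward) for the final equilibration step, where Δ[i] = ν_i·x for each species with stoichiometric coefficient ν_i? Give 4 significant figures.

Q₀ = 2362 vs Keq = 2.98 ⇒ Q>K, reverse
Step 1:
                    X           E           D
  Initial      0.1018       2.777       9.306
  Change        2.407      -2.407      -4.813
  Equil         2.508      0.3703       4.493
  solve Keq expr → x = -2.407; check Q = 2.98
Then remove 0.1254 M of E.
Step 2:
                    X           E           D
  Initial       2.508      0.2449       4.493
  Change     -0.08657     0.08657      0.1731
  Equil         2.422      0.3315       4.666
  solve Keq expr → x = 0.08657; check Q = 2.98
Then add 1.209 M of X.
Step 3:
                    X           E           D
  Initial       3.631      0.3315       4.666
  Change      -0.1087      0.1087      0.2173
  Equil         3.522      0.4402       4.883
  solve Keq expr → x = 0.1087; check Q = 2.98

x = 0.1087 M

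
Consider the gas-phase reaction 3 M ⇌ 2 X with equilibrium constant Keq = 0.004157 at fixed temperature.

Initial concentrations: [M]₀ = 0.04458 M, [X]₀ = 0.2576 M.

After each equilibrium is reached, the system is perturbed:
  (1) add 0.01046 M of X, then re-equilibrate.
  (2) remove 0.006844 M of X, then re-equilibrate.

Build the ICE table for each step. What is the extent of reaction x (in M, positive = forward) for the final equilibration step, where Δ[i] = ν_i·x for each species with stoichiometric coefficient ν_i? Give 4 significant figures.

x = 0.003129 M

Q₀ = 749 vs Keq = 0.004157 ⇒ Q>K, reverse
Step 1:
                    M           X
  Initial     0.04458      0.2576
  Change       0.3614     -0.2409
  Equil         0.406     0.01668
  solve Keq expr → x = -0.1205; check Q = 0.004157
Then add 0.01046 M of X.
Step 2:
                    M           X
  Initial       0.406     0.02714
  Change      0.01435   -0.009568
  Equil        0.4203     0.01757
  solve Keq expr → x = -0.004784; check Q = 0.004157
Then remove 0.006844 M of X.
Step 3:
                    M           X
  Initial      0.4203     0.01073
  Change    -0.009388    0.006259
  Equil        0.4109     0.01698
  solve Keq expr → x = 0.003129; check Q = 0.004157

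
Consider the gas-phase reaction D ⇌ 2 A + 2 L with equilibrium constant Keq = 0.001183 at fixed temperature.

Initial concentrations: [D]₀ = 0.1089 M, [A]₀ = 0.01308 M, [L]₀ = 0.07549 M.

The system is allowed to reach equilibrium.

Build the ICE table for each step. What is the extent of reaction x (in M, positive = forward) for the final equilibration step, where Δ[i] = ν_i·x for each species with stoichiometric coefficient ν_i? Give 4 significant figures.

x = 0.0295 M

Q₀ = 8.9530e-06 vs Keq = 0.001183 ⇒ Q<K, forward
Step 1:
                  D         A         L
  Initial    0.1089   0.01308   0.07549
  Change    -0.0295   0.05899   0.05899
  Equil      0.0794   0.07207    0.1345
  solve Keq expr → x = 0.0295; check Q = 0.001183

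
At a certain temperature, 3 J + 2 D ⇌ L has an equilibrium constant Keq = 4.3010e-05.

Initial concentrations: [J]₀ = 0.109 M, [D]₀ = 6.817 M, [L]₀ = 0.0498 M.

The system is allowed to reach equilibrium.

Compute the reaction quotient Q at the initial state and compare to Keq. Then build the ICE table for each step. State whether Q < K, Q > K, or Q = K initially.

Q₀ = 0.8275; Q > K (proceeds reverse)

Q₀ = 0.8275 vs Keq = 4.3010e-05 ⇒ Q>K, reverse
Step 1:
                   J          D          L
  Initial      0.109      6.817     0.0498
  Change      0.1493    0.09953   -0.04976
  Equil       0.2583      6.917 3.5456e-05
  solve Keq expr → x = -0.04976; check Q = 4.3010e-05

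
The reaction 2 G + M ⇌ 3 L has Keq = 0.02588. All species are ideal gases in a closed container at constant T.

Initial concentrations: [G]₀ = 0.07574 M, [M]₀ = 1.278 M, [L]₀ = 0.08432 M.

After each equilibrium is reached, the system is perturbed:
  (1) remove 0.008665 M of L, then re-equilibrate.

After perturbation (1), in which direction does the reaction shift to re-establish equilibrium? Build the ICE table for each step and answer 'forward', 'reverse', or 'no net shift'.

Direction: forward

Q₀ = 0.08177 vs Keq = 0.02588 ⇒ Q>K, reverse
Step 1:
                  G         M         L
  init      0.07574     1.278   0.08432
  Δ         0.01343  0.006714  -0.02014
  eq        0.08917     1.285   0.06418
  solve Keq expr → x = -0.006714; check Q = 0.02588
Then remove 0.008665 M of L.
Step 2:
                  G         M         L
  init      0.08917     1.285   0.05551
  Δ        -0.00435 -0.002175  0.006525
  eq        0.08482     1.283   0.06204
  solve Keq expr → x = 0.002175; check Q = 0.02588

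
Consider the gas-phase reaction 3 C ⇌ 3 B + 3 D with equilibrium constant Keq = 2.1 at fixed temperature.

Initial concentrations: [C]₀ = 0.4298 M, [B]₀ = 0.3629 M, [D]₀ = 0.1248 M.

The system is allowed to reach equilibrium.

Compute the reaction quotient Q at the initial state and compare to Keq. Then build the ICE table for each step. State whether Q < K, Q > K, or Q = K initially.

Q₀ = 0.00117; Q < K (proceeds forward)

Q₀ = 0.00117 vs Keq = 2.1 ⇒ Q<K, forward
Step 1:
                   C          B          D
  init        0.4298     0.3629     0.1248
  Δ          -0.2502     0.2502     0.2502
  eq          0.1796     0.6131      0.375
  solve Keq expr → x = 0.08341; check Q = 2.1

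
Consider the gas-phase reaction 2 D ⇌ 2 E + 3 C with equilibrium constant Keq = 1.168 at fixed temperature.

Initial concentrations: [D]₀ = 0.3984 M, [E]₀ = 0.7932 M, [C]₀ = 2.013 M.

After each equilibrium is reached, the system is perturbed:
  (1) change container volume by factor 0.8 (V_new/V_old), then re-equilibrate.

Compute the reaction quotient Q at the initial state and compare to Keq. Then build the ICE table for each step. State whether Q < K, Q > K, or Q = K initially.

Q₀ = 32.33 vs Keq = 1.168 ⇒ Q>K, reverse
Step 1:
                    D           E           C
  Initial      0.3984      0.7932       2.013
  Change       0.3489     -0.3489     -0.5234
  Equil        0.7473      0.4443        1.49
  solve Keq expr → x = -0.1745; check Q = 1.168
Then change container volume by factor 0.8 (V_new/V_old).
Step 2:
                    D           E           C
  Initial      0.9342      0.5553       1.862
  Change      0.07933    -0.07933      -0.119
  Equil         1.014       0.476       1.743
  solve Keq expr → x = -0.03967; check Q = 1.168

Q₀ = 32.33; Q > K (proceeds reverse)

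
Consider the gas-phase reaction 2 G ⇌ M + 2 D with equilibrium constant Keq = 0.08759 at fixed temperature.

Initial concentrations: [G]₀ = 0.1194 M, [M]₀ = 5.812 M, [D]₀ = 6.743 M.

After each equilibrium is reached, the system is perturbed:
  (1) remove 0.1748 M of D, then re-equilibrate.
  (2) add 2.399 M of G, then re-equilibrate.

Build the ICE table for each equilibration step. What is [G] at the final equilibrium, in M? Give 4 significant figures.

Q₀ = 1.8536e+04 vs Keq = 0.08759 ⇒ Q>K, reverse
Step 1:
                    G           M           D
  Initial      0.1194       5.812       6.743
  Change        5.734      -2.867      -5.734
  Equil         5.853       2.945       1.009
  solve Keq expr → x = -2.867; check Q = 0.08759
Then remove 0.1748 M of D.
Step 2:
                    G           M           D
  Initial       5.853       2.945      0.8346
  Change      -0.1393     0.06966      0.1393
  Equil         5.714       3.015      0.9739
  solve Keq expr → x = 0.06966; check Q = 0.08759
Then add 2.399 M of G.
Step 3:
                    G           M           D
  Initial       8.113       3.015      0.9739
  Change      -0.3204      0.1602      0.3204
  Equil         7.792       3.175       1.294
  solve Keq expr → x = 0.1602; check Q = 0.08759

[G]_eq = 7.792 M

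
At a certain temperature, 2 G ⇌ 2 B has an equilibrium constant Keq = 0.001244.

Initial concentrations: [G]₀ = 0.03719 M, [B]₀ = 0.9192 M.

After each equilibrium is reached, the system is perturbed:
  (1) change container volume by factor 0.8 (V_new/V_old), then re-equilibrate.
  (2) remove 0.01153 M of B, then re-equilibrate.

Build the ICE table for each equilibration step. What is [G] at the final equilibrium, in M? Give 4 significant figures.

[G]_eq = 1.144 M

Q₀ = 610.9 vs Keq = 0.001244 ⇒ Q>K, reverse
Step 1:
                   G          B
  Initial    0.03719     0.9192
  Change      0.8866    -0.8866
  Equil       0.9238    0.03258
  solve Keq expr → x = -0.4433; check Q = 0.001244
Then change container volume by factor 0.8 (V_new/V_old).
Step 2:
                   G          B
  Initial      1.155    0.04073
  Change           0          0
  Equil        1.155    0.04073
  solve Keq expr → x = 0; check Q = 0.001244
Then remove 0.01153 M of B.
Step 3:
                   G          B
  Initial      1.155     0.0292
  Change    -0.01114    0.01114
  Equil        1.144    0.04034
  solve Keq expr → x = 0.005569; check Q = 0.001244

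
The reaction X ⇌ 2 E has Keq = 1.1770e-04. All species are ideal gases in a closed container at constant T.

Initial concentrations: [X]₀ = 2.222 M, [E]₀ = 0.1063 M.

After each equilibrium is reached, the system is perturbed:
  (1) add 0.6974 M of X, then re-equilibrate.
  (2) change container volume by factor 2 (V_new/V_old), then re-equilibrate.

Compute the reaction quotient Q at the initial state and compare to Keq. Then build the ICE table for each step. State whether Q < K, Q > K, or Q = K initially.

Q₀ = 0.005085 vs Keq = 1.1770e-04 ⇒ Q>K, reverse
Step 1:
                   X          E
  init         2.222     0.1063
  Δ          0.04498   -0.08997
  eq           2.267    0.01633
  solve Keq expr → x = -0.04498; check Q = 1.1770e-04
Then add 0.6974 M of X.
Step 2:
                   X          E
  init         2.964    0.01633
  Δ         -0.00117   0.002341
  eq           2.963    0.01868
  solve Keq expr → x = 0.00117; check Q = 1.1770e-04
Then change container volume by factor 2 (V_new/V_old).
Step 3:
                   X          E
  init         1.482   0.009338
  Δ         -0.00193   0.003859
  eq            1.48     0.0132
  solve Keq expr → x = 0.00193; check Q = 1.1770e-04

Q₀ = 0.005085; Q > K (proceeds reverse)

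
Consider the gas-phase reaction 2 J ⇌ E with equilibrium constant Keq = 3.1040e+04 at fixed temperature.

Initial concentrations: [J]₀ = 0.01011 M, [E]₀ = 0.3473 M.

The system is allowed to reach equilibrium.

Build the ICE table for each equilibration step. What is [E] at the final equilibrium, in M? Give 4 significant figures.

Q₀ = 3398 vs Keq = 3.1040e+04 ⇒ Q<K, forward
Step 1:
                  J         E
  I         0.01011    0.3473
  C       -0.006749  0.003374
  E        0.003361    0.3507
  solve Keq expr → x = 0.003374; check Q = 3.1040e+04

[E]_eq = 0.3507 M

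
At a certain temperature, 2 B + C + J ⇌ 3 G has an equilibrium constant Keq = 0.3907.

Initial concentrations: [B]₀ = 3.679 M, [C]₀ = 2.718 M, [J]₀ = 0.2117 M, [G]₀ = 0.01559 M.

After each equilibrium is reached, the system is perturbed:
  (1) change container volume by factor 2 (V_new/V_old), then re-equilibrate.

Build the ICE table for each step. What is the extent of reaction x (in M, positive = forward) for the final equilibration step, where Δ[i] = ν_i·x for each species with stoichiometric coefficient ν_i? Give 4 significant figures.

Q₀ = 4.8653e-07 vs Keq = 0.3907 ⇒ Q<K, forward
Step 1:
                   B          C          J          G
  I            3.679      2.718     0.2117    0.01559
  C          -0.3846    -0.1923    -0.1923     0.5769
  E            3.294      2.526    0.01942     0.5924
  solve Keq expr → x = 0.1923; check Q = 0.3907
Then change container volume by factor 2 (V_new/V_old).
Step 2:
                   B          C          J          G
  I            1.647      1.263   0.009708     0.2962
  C          0.01209   0.006046   0.006046   -0.01814
  E            1.659      1.269    0.01575     0.2781
  solve Keq expr → x = -0.006046; check Q = 0.3907

x = -0.006046 M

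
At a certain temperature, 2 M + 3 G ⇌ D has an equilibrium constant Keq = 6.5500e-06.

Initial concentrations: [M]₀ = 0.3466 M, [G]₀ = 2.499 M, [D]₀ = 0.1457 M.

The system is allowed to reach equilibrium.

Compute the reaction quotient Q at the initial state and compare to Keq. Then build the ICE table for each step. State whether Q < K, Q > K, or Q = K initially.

Q₀ = 0.07771; Q > K (proceeds reverse)

Q₀ = 0.07771 vs Keq = 6.5500e-06 ⇒ Q>K, reverse
Step 1:
                  M         G         D
  init       0.3466     2.499    0.1457
  Δ          0.2913    0.4369   -0.1456
  eq         0.6379     2.936 6.7441e-05
  solve Keq expr → x = -0.1456; check Q = 6.5500e-06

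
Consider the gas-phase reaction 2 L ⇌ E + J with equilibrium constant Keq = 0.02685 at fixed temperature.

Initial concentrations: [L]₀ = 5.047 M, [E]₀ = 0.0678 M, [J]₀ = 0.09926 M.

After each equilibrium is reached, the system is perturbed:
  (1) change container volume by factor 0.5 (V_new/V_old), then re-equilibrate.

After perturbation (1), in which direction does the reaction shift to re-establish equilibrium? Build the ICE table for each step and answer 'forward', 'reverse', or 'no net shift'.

Q₀ = 2.6420e-04 vs Keq = 0.02685 ⇒ Q<K, forward
Step 1:
                    L           E           J
  Initial       5.047      0.0678     0.09926
  Change        -1.12      0.5601      0.5601
  Equil         3.927      0.6279      0.6594
  solve Keq expr → x = 0.5601; check Q = 0.02685
Then change container volume by factor 0.5 (V_new/V_old).
Step 2:
                    L           E           J
  Initial       7.854       1.256       1.319
  Change            0           0           0
  Equil         7.854       1.256       1.319
  solve Keq expr → x = 0; check Q = 0.02685

Direction: no net shift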